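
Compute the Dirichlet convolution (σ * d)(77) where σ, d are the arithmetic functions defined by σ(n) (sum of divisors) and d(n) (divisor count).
(σ * d)(77) = 140

Divisors of 77: [1, 7, 11, 77]. For each d | 77:
  d = 1: σ(1) · d(77/1) = 1 · 4 = 4
  d = 7: σ(7) · d(77/7) = 8 · 2 = 16
  d = 11: σ(11) · d(77/11) = 12 · 2 = 24
  d = 77: σ(77) · d(77/77) = 96 · 1 = 96
Summing: (σ * d)(77) = 4 + 16 + 24 + 96 = 140.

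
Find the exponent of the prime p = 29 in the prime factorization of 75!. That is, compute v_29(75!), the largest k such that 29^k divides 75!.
v_29(75!) = 2

Legendre's formula: v_p(n!) = Σ_{k ≥ 1} ⌊n / p^k⌋. For p = 29, n = 75, the terms are:
  ⌊75/29^1⌋ = ⌊75/29⌋ = 2
(the next term ⌊75/29^2⌋ = 0, terminating the sum). Summing: v_29(75!) = 2 = 2.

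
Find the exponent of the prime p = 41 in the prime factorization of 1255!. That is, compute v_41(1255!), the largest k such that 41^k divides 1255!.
v_41(1255!) = 30

Legendre's formula: v_p(n!) = Σ_{k ≥ 1} ⌊n / p^k⌋. For p = 41, n = 1255, the terms are:
  ⌊1255/41^1⌋ = ⌊1255/41⌋ = 30
(the next term ⌊1255/41^2⌋ = 0, terminating the sum). Summing: v_41(1255!) = 30 = 30.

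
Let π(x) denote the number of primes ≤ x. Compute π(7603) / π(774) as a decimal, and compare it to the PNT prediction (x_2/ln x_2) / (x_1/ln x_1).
π(7603)/π(774) = 966/137 ≈ 7.0511;  PNT prediction ≈ 7.3116.

π(774) = 137 and π(7603) = 966, so π(7603)/π(774) ≈ 7.0511. The PNT-predicted ratio is (7603/ln(7603)) / (774/ln(774)) ≈ 7.3116. The two agree to within a few percent, as expected.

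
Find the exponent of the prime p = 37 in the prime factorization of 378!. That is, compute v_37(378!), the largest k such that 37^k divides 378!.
v_37(378!) = 10

Legendre's formula: v_p(n!) = Σ_{k ≥ 1} ⌊n / p^k⌋. For p = 37, n = 378, the terms are:
  ⌊378/37^1⌋ = ⌊378/37⌋ = 10
(the next term ⌊378/37^2⌋ = 0, terminating the sum). Summing: v_37(378!) = 10 = 10.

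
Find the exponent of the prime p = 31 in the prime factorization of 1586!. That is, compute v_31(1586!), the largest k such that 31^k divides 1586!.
v_31(1586!) = 52

Legendre's formula: v_p(n!) = Σ_{k ≥ 1} ⌊n / p^k⌋. For p = 31, n = 1586, the terms are:
  ⌊1586/31^1⌋ = ⌊1586/31⌋ = 51
  ⌊1586/31^2⌋ = ⌊1586/961⌋ = 1
(the next term ⌊1586/31^3⌋ = 0, terminating the sum). Summing: v_31(1586!) = 51 + 1 = 52.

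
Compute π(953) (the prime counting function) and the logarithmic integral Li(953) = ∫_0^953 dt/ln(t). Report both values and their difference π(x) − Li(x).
π(953) = 162;  Li(953) ≈ 170.78;  π(x) − Li(x) ≈ -8.78.

Direct count of primes ≤ 953 gives π(953) = 162. Numerical evaluation of the logarithmic integral gives Li(953) ≈ 170.78. The difference π(x) − Li(x) ≈ -8.78 is typically negative for small/moderate x (Li(x) overestimates), though Littlewood's theorem shows this sign changes infinitely often.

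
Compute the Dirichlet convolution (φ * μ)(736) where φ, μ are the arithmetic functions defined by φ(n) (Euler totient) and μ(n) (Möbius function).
(φ * μ)(736) = 168

Divisors of 736: [1, 2, 4, 8, 16, 23, 32, 46, 92, 184, 368, 736]. For each d | 736:
  d = 1: φ(1) · μ(736/1) = 1 · 0 = 0
  d = 2: φ(2) · μ(736/2) = 1 · 0 = 0
  d = 4: φ(4) · μ(736/4) = 2 · 0 = 0
  d = 8: φ(8) · μ(736/8) = 4 · 0 = 0
  d = 16: φ(16) · μ(736/16) = 8 · 1 = 8
  d = 23: φ(23) · μ(736/23) = 22 · 0 = 0
  d = 32: φ(32) · μ(736/32) = 16 · -1 = -16
  d = 46: φ(46) · μ(736/46) = 22 · 0 = 0
  d = 92: φ(92) · μ(736/92) = 44 · 0 = 0
  d = 184: φ(184) · μ(736/184) = 88 · 0 = 0
  d = 368: φ(368) · μ(736/368) = 176 · -1 = -176
  d = 736: φ(736) · μ(736/736) = 352 · 1 = 352
Summing: (φ * μ)(736) = 0 + 0 + 0 + 0 + 8 + 0 + -16 + 0 + 0 + 0 + -176 + 352 = 168.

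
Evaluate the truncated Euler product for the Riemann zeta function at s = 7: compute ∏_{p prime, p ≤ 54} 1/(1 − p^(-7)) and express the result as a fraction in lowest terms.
∏ = 72859781352345946164271325208512748367496302513429047898775811498046799405380225394802980517015901501332936608125/72256491859259542003929080814473893559535113224475133477501839873036689289530416476883582246279412849505472872448

The primes p ≤ 54 are [2, 3, 5, 7, 11, 13, 17, 19, 23, 29, 31, 37, 41, 43, 47, 53]. For each prime, (1 − 1/p^7)^(-1) = p^7 / (p^7 − 1). The product is (1 − 1/2^7)^(-1), (1 − 1/3^7)^(-1), (1 − 1/5^7)^(-1), (1 − 1/7^7)^(-1), (1 − 1/11^7)^(-1), (1 − 1/13^7)^(-1), (1 − 1/17^7)^(-1), (1 − 1/19^7)^(-1), (1 − 1/23^7)^(-1), (1 − 1/29^7)^(-1), (1 − 1/31^7)^(-1), (1 − 1/37^7)^(-1), (1 − 1/41^7)^(-1), (1 − 1/43^7)^(-1), (1 − 1/47^7)^(-1), (1 − 1/53^7)^(-1) = ∏ p^7 / (p^7 − 1) = 72859781352345946164271325208512748367496302513429047898775811498046799405380225394802980517015901501332936608125/72256491859259542003929080814473893559535113224475133477501839873036689289530416476883582246279412849505472872448.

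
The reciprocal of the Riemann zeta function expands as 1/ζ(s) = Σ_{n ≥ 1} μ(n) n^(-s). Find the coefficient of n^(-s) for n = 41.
μ(41) = -1

Factor n = 41 = 41. μ(n) = 0 if any exponent ≥ 2 (not squarefree); otherwise μ(n) = (−1)^{ω(n)} where ω(n) is the number of distinct prime factors. Applying: μ(41) = -1.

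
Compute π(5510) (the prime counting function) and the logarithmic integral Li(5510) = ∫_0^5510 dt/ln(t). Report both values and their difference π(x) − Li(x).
π(5510) = 728;  Li(5510) ≈ 743.82;  π(x) − Li(x) ≈ -15.82.

Direct count of primes ≤ 5510 gives π(5510) = 728. Numerical evaluation of the logarithmic integral gives Li(5510) ≈ 743.82. The difference π(x) − Li(x) ≈ -15.82 is typically negative for small/moderate x (Li(x) overestimates), though Littlewood's theorem shows this sign changes infinitely often.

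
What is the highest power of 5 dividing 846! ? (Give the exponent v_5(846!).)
v_5(846!) = 209

Legendre's formula: v_p(n!) = Σ_{k ≥ 1} ⌊n / p^k⌋. For p = 5, n = 846, the terms are:
  ⌊846/5^1⌋ = ⌊846/5⌋ = 169
  ⌊846/5^2⌋ = ⌊846/25⌋ = 33
  ⌊846/5^3⌋ = ⌊846/125⌋ = 6
  ⌊846/5^4⌋ = ⌊846/625⌋ = 1
(the next term ⌊846/5^5⌋ = 0, terminating the sum). Summing: v_5(846!) = 169 + 33 + 6 + 1 = 209.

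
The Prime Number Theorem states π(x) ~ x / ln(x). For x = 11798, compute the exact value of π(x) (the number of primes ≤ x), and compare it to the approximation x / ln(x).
π(11798) = 1413;  x/ln(x) ≈ 1258.36;  relative error ≈ 10.94%.

Directly count primes up to 11798: π(11798) = 1413. The PNT approximation gives 11798/ln(11798) ≈ 11798/9.37569 ≈ 1258.36. Relative error (π(x) − x/ln(x)) / π(x) ≈ 10.94%; the approximation is known to undercount slightly (Li(x) is a better estimate).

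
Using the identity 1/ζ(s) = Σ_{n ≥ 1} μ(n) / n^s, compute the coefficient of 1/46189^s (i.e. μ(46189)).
μ(46189) = 1

Factor n = 46189 = 11 · 13 · 17 · 19. μ(n) = 0 if any exponent ≥ 2 (not squarefree); otherwise μ(n) = (−1)^{ω(n)} where ω(n) is the number of distinct prime factors. Applying: μ(46189) = 1.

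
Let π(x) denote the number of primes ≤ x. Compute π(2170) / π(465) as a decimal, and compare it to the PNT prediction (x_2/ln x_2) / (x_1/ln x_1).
π(2170)/π(465) = 326/90 ≈ 3.6222;  PNT prediction ≈ 3.7309.

π(465) = 90 and π(2170) = 326, so π(2170)/π(465) ≈ 3.6222. The PNT-predicted ratio is (2170/ln(2170)) / (465/ln(465)) ≈ 3.7309. The two agree to within a few percent, as expected.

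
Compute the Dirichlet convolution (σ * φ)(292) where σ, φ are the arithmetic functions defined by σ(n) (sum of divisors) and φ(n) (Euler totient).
(σ * φ)(292) = 1752

Divisors of 292: [1, 2, 4, 73, 146, 292]. For each d | 292:
  d = 1: σ(1) · φ(292/1) = 1 · 144 = 144
  d = 2: σ(2) · φ(292/2) = 3 · 72 = 216
  d = 4: σ(4) · φ(292/4) = 7 · 72 = 504
  d = 73: σ(73) · φ(292/73) = 74 · 2 = 148
  d = 146: σ(146) · φ(292/146) = 222 · 1 = 222
  d = 292: σ(292) · φ(292/292) = 518 · 1 = 518
Summing: (σ * φ)(292) = 144 + 216 + 504 + 148 + 222 + 518 = 1752.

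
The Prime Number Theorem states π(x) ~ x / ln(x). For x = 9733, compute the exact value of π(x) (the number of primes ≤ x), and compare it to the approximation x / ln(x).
π(9733) = 1200;  x/ln(x) ≈ 1059.86;  relative error ≈ 11.68%.

Directly count primes up to 9733: π(9733) = 1200. The PNT approximation gives 9733/ln(9733) ≈ 9733/9.18328 ≈ 1059.86. Relative error (π(x) − x/ln(x)) / π(x) ≈ 11.68%; the approximation is known to undercount slightly (Li(x) is a better estimate).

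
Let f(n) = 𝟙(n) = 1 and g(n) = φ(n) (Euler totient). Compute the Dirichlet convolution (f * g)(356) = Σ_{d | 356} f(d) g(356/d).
(𝟙 * φ)(356) = 356

Divisors of 356: [1, 2, 4, 89, 178, 356]. For each d | 356:
  d = 1: 𝟙(1) · φ(356/1) = 1 · 176 = 176
  d = 2: 𝟙(2) · φ(356/2) = 1 · 88 = 88
  d = 4: 𝟙(4) · φ(356/4) = 1 · 88 = 88
  d = 89: 𝟙(89) · φ(356/89) = 1 · 2 = 2
  d = 178: 𝟙(178) · φ(356/178) = 1 · 1 = 1
  d = 356: 𝟙(356) · φ(356/356) = 1 · 1 = 1
Summing: (𝟙 * φ)(356) = 176 + 88 + 88 + 2 + 1 + 1 = 356.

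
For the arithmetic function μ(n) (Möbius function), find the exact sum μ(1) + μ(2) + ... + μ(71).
Σ_{n ≤ 71} μ(n) = -3

Compute μ(n) for each 1 ≤ n ≤ 71: μ(1) = 1, μ(2) = -1, μ(3) = -1, μ(4) = 0, μ(5) = -1, μ(6) = 1, μ(7) = -1, μ(8) = 0, μ(9) = 0, μ(10) = 1, μ(11) = -1, μ(12) = 0, μ(13) = -1, μ(14) = 1, μ(15) = 1, μ(16) = 0, μ(17) = -1, μ(18) = 0, μ(19) = -1, μ(20) = 0, μ(21) = 1, μ(22) = 1, μ(23) = -1, μ(24) = 0, μ(25) = 0, μ(26) = 1, μ(27) = 0, μ(28) = 0, μ(29) = -1, μ(30) = -1, μ(31) = -1, μ(32) = 0, μ(33) = 1, μ(34) = 1, μ(35) = 1, μ(36) = 0, μ(37) = -1, μ(38) = 1, μ(39) = 1, μ(40) = 0, μ(41) = -1, μ(42) = -1, μ(43) = -1, μ(44) = 0, μ(45) = 0, μ(46) = 1, μ(47) = -1, μ(48) = 0, μ(49) = 0, μ(50) = 0, μ(51) = 1, μ(52) = 0, μ(53) = -1, μ(54) = 0, μ(55) = 1, μ(56) = 0, μ(57) = 1, μ(58) = 1, μ(59) = -1, μ(60) = 0, μ(61) = -1, μ(62) = 1, μ(63) = 0, μ(64) = 0, μ(65) = 1, μ(66) = -1, μ(67) = -1, μ(68) = 0, μ(69) = 1, μ(70) = -1, μ(71) = -1. Summing all 71 values: -3. (Mertens function M(x) = Σ_{n ≤ x} μ(n); on average M(x) should be small (PNT ⟺ M(x) = o(x)).)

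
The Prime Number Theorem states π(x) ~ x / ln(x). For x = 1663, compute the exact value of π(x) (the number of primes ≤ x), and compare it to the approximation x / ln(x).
π(1663) = 261;  x/ln(x) ≈ 224.23;  relative error ≈ 14.09%.

Directly count primes up to 1663: π(1663) = 261. The PNT approximation gives 1663/ln(1663) ≈ 1663/7.41638 ≈ 224.23. Relative error (π(x) − x/ln(x)) / π(x) ≈ 14.09%; the approximation is known to undercount slightly (Li(x) is a better estimate).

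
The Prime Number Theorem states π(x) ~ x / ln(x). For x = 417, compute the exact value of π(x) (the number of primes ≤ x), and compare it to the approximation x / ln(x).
π(417) = 80;  x/ln(x) ≈ 69.12;  relative error ≈ 13.60%.

Directly count primes up to 417: π(417) = 80. The PNT approximation gives 417/ln(417) ≈ 417/6.03309 ≈ 69.12. Relative error (π(x) − x/ln(x)) / π(x) ≈ 13.60%; the approximation is known to undercount slightly (Li(x) is a better estimate).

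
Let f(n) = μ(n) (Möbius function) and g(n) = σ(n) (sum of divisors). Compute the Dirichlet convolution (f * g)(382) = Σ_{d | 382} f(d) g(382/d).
(μ * σ)(382) = 382

Divisors of 382: [1, 2, 191, 382]. For each d | 382:
  d = 1: μ(1) · σ(382/1) = 1 · 576 = 576
  d = 2: μ(2) · σ(382/2) = -1 · 192 = -192
  d = 191: μ(191) · σ(382/191) = -1 · 3 = -3
  d = 382: μ(382) · σ(382/382) = 1 · 1 = 1
Summing: (μ * σ)(382) = 576 + -192 + -3 + 1 = 382.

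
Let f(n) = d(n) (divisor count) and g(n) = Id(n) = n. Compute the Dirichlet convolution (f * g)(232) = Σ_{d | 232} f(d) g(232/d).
(d * Id)(232) = 806

Divisors of 232: [1, 2, 4, 8, 29, 58, 116, 232]. For each d | 232:
  d = 1: d(1) · Id(232/1) = 1 · 232 = 232
  d = 2: d(2) · Id(232/2) = 2 · 116 = 232
  d = 4: d(4) · Id(232/4) = 3 · 58 = 174
  d = 8: d(8) · Id(232/8) = 4 · 29 = 116
  d = 29: d(29) · Id(232/29) = 2 · 8 = 16
  d = 58: d(58) · Id(232/58) = 4 · 4 = 16
  d = 116: d(116) · Id(232/116) = 6 · 2 = 12
  d = 232: d(232) · Id(232/232) = 8 · 1 = 8
Summing: (d * Id)(232) = 232 + 232 + 174 + 116 + 16 + 16 + 12 + 8 = 806.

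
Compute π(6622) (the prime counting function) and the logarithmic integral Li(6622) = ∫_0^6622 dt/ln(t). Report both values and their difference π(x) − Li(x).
π(6622) = 855;  Li(6622) ≈ 871.50;  π(x) − Li(x) ≈ -16.50.

Direct count of primes ≤ 6622 gives π(6622) = 855. Numerical evaluation of the logarithmic integral gives Li(6622) ≈ 871.50. The difference π(x) − Li(x) ≈ -16.50 is typically negative for small/moderate x (Li(x) overestimates), though Littlewood's theorem shows this sign changes infinitely often.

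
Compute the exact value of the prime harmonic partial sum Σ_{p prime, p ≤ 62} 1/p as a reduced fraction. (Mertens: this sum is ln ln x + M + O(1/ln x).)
Σ 1/p = 201015517717077830328949/117288381359406970983270

π(62) = 18, so the primes ≤ 62 are [2, 3, 5, 7, 11, 13, 17, 19, 23, 29, 31, 37, 41, 43, 47, 53, 59, 61]. Summing 1/p over these primes: 201015517717077830328949/117288381359406970983270 ≈ 1.7139. Mertens estimate ln ln(62) + 0.2615 ≈ 1.6791.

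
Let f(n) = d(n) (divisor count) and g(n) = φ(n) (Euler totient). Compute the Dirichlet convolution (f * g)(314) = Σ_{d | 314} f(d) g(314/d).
(d * φ)(314) = 474

Divisors of 314: [1, 2, 157, 314]. For each d | 314:
  d = 1: d(1) · φ(314/1) = 1 · 156 = 156
  d = 2: d(2) · φ(314/2) = 2 · 156 = 312
  d = 157: d(157) · φ(314/157) = 2 · 1 = 2
  d = 314: d(314) · φ(314/314) = 4 · 1 = 4
Summing: (d * φ)(314) = 156 + 312 + 2 + 4 = 474.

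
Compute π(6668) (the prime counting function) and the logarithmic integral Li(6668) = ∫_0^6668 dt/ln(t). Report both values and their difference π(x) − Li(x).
π(6668) = 859;  Li(6668) ≈ 876.73;  π(x) − Li(x) ≈ -17.73.

Direct count of primes ≤ 6668 gives π(6668) = 859. Numerical evaluation of the logarithmic integral gives Li(6668) ≈ 876.73. The difference π(x) − Li(x) ≈ -17.73 is typically negative for small/moderate x (Li(x) overestimates), though Littlewood's theorem shows this sign changes infinitely often.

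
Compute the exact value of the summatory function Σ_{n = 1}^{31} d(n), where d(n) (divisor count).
Σ_{n ≤ 31} d(n) = 113

Compute d(n) for each 1 ≤ n ≤ 31: d(1) = 1, d(2) = 2, d(3) = 2, d(4) = 3, d(5) = 2, d(6) = 4, d(7) = 2, d(8) = 4, d(9) = 3, d(10) = 4, d(11) = 2, d(12) = 6, d(13) = 2, d(14) = 4, d(15) = 4, d(16) = 5, d(17) = 2, d(18) = 6, d(19) = 2, d(20) = 6, d(21) = 4, d(22) = 4, d(23) = 2, d(24) = 8, d(25) = 3, d(26) = 4, d(27) = 4, d(28) = 6, d(29) = 2, d(30) = 8, d(31) = 2. Summing all 31 values: 113. (Dirichlet's divisor formula: Σ_{n ≤ x} d(n) = x ln(x) + (2γ − 1) x + O(√x). For x = 31, the asymptotic estimate is ≈ 111.24.)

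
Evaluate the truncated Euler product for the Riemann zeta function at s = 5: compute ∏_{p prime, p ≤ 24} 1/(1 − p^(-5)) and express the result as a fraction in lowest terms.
∏ = 582482264223124461788463317320875/561738592476112179351889397970176

The primes p ≤ 24 are [2, 3, 5, 7, 11, 13, 17, 19, 23]. For each prime, (1 − 1/p^5)^(-1) = p^5 / (p^5 − 1). The product is (1 − 1/2^5)^(-1), (1 − 1/3^5)^(-1), (1 − 1/5^5)^(-1), (1 − 1/7^5)^(-1), (1 − 1/11^5)^(-1), (1 − 1/13^5)^(-1), (1 − 1/17^5)^(-1), (1 − 1/19^5)^(-1), (1 − 1/23^5)^(-1) = ∏ p^5 / (p^5 − 1) = 582482264223124461788463317320875/561738592476112179351889397970176.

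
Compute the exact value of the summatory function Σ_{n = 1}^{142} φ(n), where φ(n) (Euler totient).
Σ_{n ≤ 142} φ(n) = 6162

Compute φ(n) for each 1 ≤ n ≤ 142: φ(1) = 1, φ(2) = 1, φ(3) = 2, φ(4) = 2, φ(5) = 4, φ(6) = 2, φ(7) = 6, φ(8) = 4, φ(9) = 6, φ(10) = 4, φ(11) = 10, φ(12) = 4, φ(13) = 12, φ(14) = 6, φ(15) = 8, φ(16) = 8, φ(17) = 16, φ(18) = 6, φ(19) = 18, φ(20) = 8, φ(21) = 12, φ(22) = 10, φ(23) = 22, φ(24) = 8, φ(25) = 20, φ(26) = 12, φ(27) = 18, φ(28) = 12, φ(29) = 28, φ(30) = 8, φ(31) = 30, φ(32) = 16, φ(33) = 20, φ(34) = 16, φ(35) = 24, φ(36) = 12, φ(37) = 36, φ(38) = 18, φ(39) = 24, φ(40) = 16, φ(41) = 40, φ(42) = 12, φ(43) = 42, φ(44) = 20, φ(45) = 24, φ(46) = 22, φ(47) = 46, φ(48) = 16, φ(49) = 42, φ(50) = 20, φ(51) = 32, φ(52) = 24, φ(53) = 52, φ(54) = 18, φ(55) = 40, φ(56) = 24, φ(57) = 36, φ(58) = 28, φ(59) = 58, φ(60) = 16, φ(61) = 60, φ(62) = 30, φ(63) = 36, φ(64) = 32, φ(65) = 48, φ(66) = 20, φ(67) = 66, φ(68) = 32, φ(69) = 44, φ(70) = 24, φ(71) = 70, φ(72) = 24, φ(73) = 72, φ(74) = 36, φ(75) = 40, φ(76) = 36, φ(77) = 60, φ(78) = 24, φ(79) = 78, φ(80) = 32, φ(81) = 54, φ(82) = 40, φ(83) = 82, φ(84) = 24, φ(85) = 64, φ(86) = 42, φ(87) = 56, φ(88) = 40, φ(89) = 88, φ(90) = 24, φ(91) = 72, φ(92) = 44, φ(93) = 60, φ(94) = 46, φ(95) = 72, φ(96) = 32, φ(97) = 96, φ(98) = 42, φ(99) = 60, φ(100) = 40, φ(101) = 100, φ(102) = 32, φ(103) = 102, φ(104) = 48, φ(105) = 48, φ(106) = 52, φ(107) = 106, φ(108) = 36, φ(109) = 108, φ(110) = 40, φ(111) = 72, φ(112) = 48, φ(113) = 112, φ(114) = 36, φ(115) = 88, φ(116) = 56, φ(117) = 72, φ(118) = 58, φ(119) = 96, φ(120) = 32, φ(121) = 110, φ(122) = 60, φ(123) = 80, φ(124) = 60, φ(125) = 100, φ(126) = 36, φ(127) = 126, φ(128) = 64, φ(129) = 84, φ(130) = 48, φ(131) = 130, φ(132) = 40, φ(133) = 108, φ(134) = 66, φ(135) = 72, φ(136) = 64, φ(137) = 136, φ(138) = 44, φ(139) = 138, φ(140) = 48, φ(141) = 92, φ(142) = 70. Summing all 142 values: 6162. (Average order: Σ_{n ≤ x} φ(n) ~ (3/π²) x². For x = 142, (3/π²)·142² ≈ 6129.12.)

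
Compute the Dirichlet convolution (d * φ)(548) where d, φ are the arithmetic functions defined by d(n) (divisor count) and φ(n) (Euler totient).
(d * φ)(548) = 966

Divisors of 548: [1, 2, 4, 137, 274, 548]. For each d | 548:
  d = 1: d(1) · φ(548/1) = 1 · 272 = 272
  d = 2: d(2) · φ(548/2) = 2 · 136 = 272
  d = 4: d(4) · φ(548/4) = 3 · 136 = 408
  d = 137: d(137) · φ(548/137) = 2 · 2 = 4
  d = 274: d(274) · φ(548/274) = 4 · 1 = 4
  d = 548: d(548) · φ(548/548) = 6 · 1 = 6
Summing: (d * φ)(548) = 272 + 272 + 408 + 4 + 4 + 6 = 966.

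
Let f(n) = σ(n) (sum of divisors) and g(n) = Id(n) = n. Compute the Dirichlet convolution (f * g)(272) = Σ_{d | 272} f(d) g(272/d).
(σ * Id)(272) = 4515

Divisors of 272: [1, 2, 4, 8, 16, 17, 34, 68, 136, 272]. For each d | 272:
  d = 1: σ(1) · Id(272/1) = 1 · 272 = 272
  d = 2: σ(2) · Id(272/2) = 3 · 136 = 408
  d = 4: σ(4) · Id(272/4) = 7 · 68 = 476
  d = 8: σ(8) · Id(272/8) = 15 · 34 = 510
  d = 16: σ(16) · Id(272/16) = 31 · 17 = 527
  d = 17: σ(17) · Id(272/17) = 18 · 16 = 288
  d = 34: σ(34) · Id(272/34) = 54 · 8 = 432
  d = 68: σ(68) · Id(272/68) = 126 · 4 = 504
  d = 136: σ(136) · Id(272/136) = 270 · 2 = 540
  d = 272: σ(272) · Id(272/272) = 558 · 1 = 558
Summing: (σ * Id)(272) = 272 + 408 + 476 + 510 + 527 + 288 + 432 + 504 + 540 + 558 = 4515.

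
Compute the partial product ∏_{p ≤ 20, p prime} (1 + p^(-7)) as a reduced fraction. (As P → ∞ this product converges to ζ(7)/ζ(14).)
∏ = 1068826090093603336253543016500022477644576/1060040977976779320486482915314295925421875

The primes p ≤ 20 are [2, 3, 5, 7, 11, 13, 17, 19]. For each, (1 + 1/p^7) = (p^7 + 1)/p^7. Multiplying these fractions over p ∈ [2, 3, 5, 7, 11, 13, 17, 19] gives 1068826090093603336253543016500022477644576/1060040977976779320486482915314295925421875. (In the limit P → ∞ this tends to ζ(7)/ζ(14).)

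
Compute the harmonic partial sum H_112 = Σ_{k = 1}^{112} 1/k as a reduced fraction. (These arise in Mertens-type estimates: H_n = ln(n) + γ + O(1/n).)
H_112 = 815184434573383335650686014939192934428778620497/153803387341307877636928566091115101174034840640

Direct summation: H_112 = 1 + 1/2 + ... + 1/112. The least common denominator is lcm(1, ..., 112) = 8459186303771933270031071135011330564571916235200; over this denominator the numerator is 8459186303771933270031071135011330564571916235200 + 4229593151885966635015535567505665282285958117600 + 2819728767923977756677023711670443521523972078400 + 2114796575942983317507767783752832641142979058800 + 1691837260754386654006214227002266112914383247040 + 1409864383961988878338511855835221760761986039200 + 1208455186253133324290153019287332937795988033600 + 1057398287971491658753883891876416320571489529400 + 939909589307992585559007903890147840507990692800 + 845918630377193327003107113501133056457191623520 + 769016936706539388184642830455575505870174203200 + 704932191980994439169255927917610880380993019600 + 650706638751687174617774702693179274197839710400 + 604227593126566662145076509643666468897994016800 + 563945753584795551335404742334088704304794415680 + 528699143985745829376941945938208160285744764700 + 497599194339525486472415949118313562621877425600 + 469954794653996292779503951945073920253995346400 + 445220331777470172106898480790070029714311380800 + 422959315188596663501553556750566528228595811760 + 402818395417711108096717673095777645931996011200 + 384508468353269694092321415227787752935087101600 + 367790708859649272610046571087449154981387662400 + 352466095990497219584627963958805440190496509800 + 338367452150877330801242845400453222582876649408 + 325353319375843587308887351346589637098919855200 + 313303196435997528519669301296715946835996897600 + 302113796563283331072538254821833234448997008400 + 291696079440411492070036935690045881536962628800 + 281972876792397775667702371167044352152397207840 + 272876977541030105484873262419720340792642459200 + 264349571992872914688470972969104080142872382350 + 256338978902179796061547610151858501956724734400 + 248799597169762743236207974559156781310938712800 + 241691037250626664858030603857466587559197606720 + 234977397326998146389751975972536960126997673200 + 228626656858700899190028949594900826069511249600 + 222610165888735086053449240395035014857155690400 + 216902212917229058205924900897726424732613236800 + 211479657594298331750776778375283264114297905880 + 206321617165169104147099295975886111331022347200 + 201409197708855554048358836547888822965998005600 + 196725262878417052791420258953751873594695726400 + 192254234176634847046160707613893876467543550800 + 187981917861598517111801580778029568101598138560 + 183895354429824636305023285543724577490693831200 + 179982687314296452553852577340666607756849281600 + 176233047995248609792313981979402720095248254900 + 172636455179019046327164717041047562542284004800 + 169183726075438665400621422700226611291438324704 + 165866398113175162157471983039437854207292475200 + 162676659687921793654443675673294818549459927600 + 159607288750413835283605115754930765369281438400 + 156651598217998764259834650648357973417998448800 + 153803387341307877636928566091115101174034840640 + 151056898281641665536269127410916617224498504200 + 148406777259156724035632826930023343238103793600 + 145848039720205746035018467845022940768481314400 + 143376039046981919831035103983242890924947732800 + 140986438396198887833851185583522176076198603920 + 138675185307736610984115920246087386304457643200 + 136438488770515052742436631209860170396321229600 + 134272798472570369365572557698592548643998670400 + 132174785996436457344235486484552040071436191175 + 130141327750337434923554940538635854839567942080 + 128169489451089898030773805075929250978362367200 + 126256511996596018955687628880766127829431585600 + 124399798584881371618103987279578390655469356400 + 122596902953216424203348857029149718327129220800 + 120845518625313332429015301928733293779598803360 + 119143469067210327746916494859314514993970651200 + 117488698663499073194875987986268480063498836600 + 115879264435231962603165358013853843350300222400 + 114313328429350449595014474797450413034755624800 + 112789150716959110267080948466817740860958883136 + 111305082944367543026724620197517507428577845200 + 109859562386648484026377547207939357981453457600 + 108451106458614529102962450448863212366306618400 + 107078307642682699620646470063434564108505268800 + 105739828797149165875388389187641632057148952940 + 104434398811999176173223100432238648945332299200 + 103160808582584552073549647987943055665511173600 + 101917907274360641807603266686883500777974894400 + 100704598854427777024179418273944411482999002800 + 99519838867905097294483189823662712524375485120 + 98362631439208526395710129476875936797347863200 + 97232026480137164023345645230015293845654209600 + 96127117088317423523080353806946938233771775400 + 95047037121032958090236754325970006343504676800 + 93990958930799258555900790389014784050799069280 + 92958091250241024945396386099025610599691387200 + 91947677214912318152511642771862288745346915600 + 90958992513676701828291087473240113597547486400 + 89991343657148226276926288670333303878424640800 + 89044066355494034421379696158014005942862276160 + 88116523997624304896156990989701360047624127450 + 87208106224452920309598671494962170768782641600 + 86318227589509523163582358520523781271142002400 + 85446326300726598687182536717286167318908244800 + 84591863037719332700310711350113305645719162352 + 83754319839326071980505654802092381827444715200 + 82933199056587581078735991519718927103646237600 + 82128022366717798738165739174867287034678798400 + 81338329843960896827221837836647409274729963800 + 80563679083542221619343534619155529186399202240 + 79803644375206917641802557877465382684640719200 + 79057815923102180093748328364591874435251553600 + 78325799108999382129917325324178986708999224400 + 77607213796072782293863037935883766647448772800 + 76901693670653938818464283045557550587017420320 + 76208885619566966396676316531633608689837083200 + 75528449140820832768134563705458308612249252100 = 44835143901536083460787730821655611393582824127335, so H_112 = 44835143901536083460787730821655611393582824127335/8459186303771933270031071135011330564571916235200; reducing by gcd(44835143901536083460787730821655611393582824127335, 8459186303771933270031071135011330564571916235200) = 55 gives 815184434573383335650686014939192934428778620497/153803387341307877636928566091115101174034840640 ≈ 5.30017. (The PNT-adjacent estimate ln(112) + γ ≈ 5.29571 matches within O(1/n).)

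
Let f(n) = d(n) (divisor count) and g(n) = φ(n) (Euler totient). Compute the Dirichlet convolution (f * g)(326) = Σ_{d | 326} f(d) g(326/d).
(d * φ)(326) = 492

Divisors of 326: [1, 2, 163, 326]. For each d | 326:
  d = 1: d(1) · φ(326/1) = 1 · 162 = 162
  d = 2: d(2) · φ(326/2) = 2 · 162 = 324
  d = 163: d(163) · φ(326/163) = 2 · 1 = 2
  d = 326: d(326) · φ(326/326) = 4 · 1 = 4
Summing: (d * φ)(326) = 162 + 324 + 2 + 4 = 492.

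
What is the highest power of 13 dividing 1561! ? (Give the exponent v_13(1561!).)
v_13(1561!) = 129

Legendre's formula: v_p(n!) = Σ_{k ≥ 1} ⌊n / p^k⌋. For p = 13, n = 1561, the terms are:
  ⌊1561/13^1⌋ = ⌊1561/13⌋ = 120
  ⌊1561/13^2⌋ = ⌊1561/169⌋ = 9
(the next term ⌊1561/13^3⌋ = 0, terminating the sum). Summing: v_13(1561!) = 120 + 9 = 129.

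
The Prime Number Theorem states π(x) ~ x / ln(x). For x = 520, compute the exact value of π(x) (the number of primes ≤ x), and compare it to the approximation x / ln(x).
π(520) = 97;  x/ln(x) ≈ 83.15;  relative error ≈ 14.28%.

Directly count primes up to 520: π(520) = 97. The PNT approximation gives 520/ln(520) ≈ 520/6.25383 ≈ 83.15. Relative error (π(x) − x/ln(x)) / π(x) ≈ 14.28%; the approximation is known to undercount slightly (Li(x) is a better estimate).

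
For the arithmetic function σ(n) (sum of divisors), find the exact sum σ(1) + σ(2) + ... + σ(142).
Σ_{n ≤ 142} σ(n) = 16615

Compute σ(n) for each 1 ≤ n ≤ 142: σ(1) = 1, σ(2) = 3, σ(3) = 4, σ(4) = 7, σ(5) = 6, σ(6) = 12, σ(7) = 8, σ(8) = 15, σ(9) = 13, σ(10) = 18, σ(11) = 12, σ(12) = 28, σ(13) = 14, σ(14) = 24, σ(15) = 24, σ(16) = 31, σ(17) = 18, σ(18) = 39, σ(19) = 20, σ(20) = 42, σ(21) = 32, σ(22) = 36, σ(23) = 24, σ(24) = 60, σ(25) = 31, σ(26) = 42, σ(27) = 40, σ(28) = 56, σ(29) = 30, σ(30) = 72, σ(31) = 32, σ(32) = 63, σ(33) = 48, σ(34) = 54, σ(35) = 48, σ(36) = 91, σ(37) = 38, σ(38) = 60, σ(39) = 56, σ(40) = 90, σ(41) = 42, σ(42) = 96, σ(43) = 44, σ(44) = 84, σ(45) = 78, σ(46) = 72, σ(47) = 48, σ(48) = 124, σ(49) = 57, σ(50) = 93, σ(51) = 72, σ(52) = 98, σ(53) = 54, σ(54) = 120, σ(55) = 72, σ(56) = 120, σ(57) = 80, σ(58) = 90, σ(59) = 60, σ(60) = 168, σ(61) = 62, σ(62) = 96, σ(63) = 104, σ(64) = 127, σ(65) = 84, σ(66) = 144, σ(67) = 68, σ(68) = 126, σ(69) = 96, σ(70) = 144, σ(71) = 72, σ(72) = 195, σ(73) = 74, σ(74) = 114, σ(75) = 124, σ(76) = 140, σ(77) = 96, σ(78) = 168, σ(79) = 80, σ(80) = 186, σ(81) = 121, σ(82) = 126, σ(83) = 84, σ(84) = 224, σ(85) = 108, σ(86) = 132, σ(87) = 120, σ(88) = 180, σ(89) = 90, σ(90) = 234, σ(91) = 112, σ(92) = 168, σ(93) = 128, σ(94) = 144, σ(95) = 120, σ(96) = 252, σ(97) = 98, σ(98) = 171, σ(99) = 156, σ(100) = 217, σ(101) = 102, σ(102) = 216, σ(103) = 104, σ(104) = 210, σ(105) = 192, σ(106) = 162, σ(107) = 108, σ(108) = 280, σ(109) = 110, σ(110) = 216, σ(111) = 152, σ(112) = 248, σ(113) = 114, σ(114) = 240, σ(115) = 144, σ(116) = 210, σ(117) = 182, σ(118) = 180, σ(119) = 144, σ(120) = 360, σ(121) = 133, σ(122) = 186, σ(123) = 168, σ(124) = 224, σ(125) = 156, σ(126) = 312, σ(127) = 128, σ(128) = 255, σ(129) = 176, σ(130) = 252, σ(131) = 132, σ(132) = 336, σ(133) = 160, σ(134) = 204, σ(135) = 240, σ(136) = 270, σ(137) = 138, σ(138) = 288, σ(139) = 140, σ(140) = 336, σ(141) = 192, σ(142) = 216. Summing all 142 values: 16615. (Average order: Σ_{n ≤ x} σ(n) ~ (π²/12) x². For x = 142, (π²/12)·142² ≈ 16584.23.)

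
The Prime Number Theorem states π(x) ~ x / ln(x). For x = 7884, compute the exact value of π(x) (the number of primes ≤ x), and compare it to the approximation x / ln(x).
π(7884) = 997;  x/ln(x) ≈ 878.68;  relative error ≈ 11.87%.

Directly count primes up to 7884: π(7884) = 997. The PNT approximation gives 7884/ln(7884) ≈ 7884/8.97259 ≈ 878.68. Relative error (π(x) − x/ln(x)) / π(x) ≈ 11.87%; the approximation is known to undercount slightly (Li(x) is a better estimate).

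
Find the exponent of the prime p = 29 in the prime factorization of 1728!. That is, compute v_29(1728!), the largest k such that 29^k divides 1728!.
v_29(1728!) = 61

Legendre's formula: v_p(n!) = Σ_{k ≥ 1} ⌊n / p^k⌋. For p = 29, n = 1728, the terms are:
  ⌊1728/29^1⌋ = ⌊1728/29⌋ = 59
  ⌊1728/29^2⌋ = ⌊1728/841⌋ = 2
(the next term ⌊1728/29^3⌋ = 0, terminating the sum). Summing: v_29(1728!) = 59 + 2 = 61.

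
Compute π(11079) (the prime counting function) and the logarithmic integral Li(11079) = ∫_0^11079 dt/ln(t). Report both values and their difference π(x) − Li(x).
π(11079) = 1342;  Li(11079) ≈ 1362.63;  π(x) − Li(x) ≈ -20.63.

Direct count of primes ≤ 11079 gives π(11079) = 1342. Numerical evaluation of the logarithmic integral gives Li(11079) ≈ 1362.63. The difference π(x) − Li(x) ≈ -20.63 is typically negative for small/moderate x (Li(x) overestimates), though Littlewood's theorem shows this sign changes infinitely often.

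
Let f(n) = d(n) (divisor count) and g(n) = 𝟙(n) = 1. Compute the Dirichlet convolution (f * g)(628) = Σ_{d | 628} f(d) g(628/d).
(d * 𝟙)(628) = 18

Divisors of 628: [1, 2, 4, 157, 314, 628]. For each d | 628:
  d = 1: d(1) · 𝟙(628/1) = 1 · 1 = 1
  d = 2: d(2) · 𝟙(628/2) = 2 · 1 = 2
  d = 4: d(4) · 𝟙(628/4) = 3 · 1 = 3
  d = 157: d(157) · 𝟙(628/157) = 2 · 1 = 2
  d = 314: d(314) · 𝟙(628/314) = 4 · 1 = 4
  d = 628: d(628) · 𝟙(628/628) = 6 · 1 = 6
Summing: (d * 𝟙)(628) = 1 + 2 + 3 + 2 + 4 + 6 = 18.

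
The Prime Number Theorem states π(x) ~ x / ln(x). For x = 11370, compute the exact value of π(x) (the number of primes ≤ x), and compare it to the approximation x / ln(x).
π(11370) = 1373;  x/ln(x) ≈ 1217.51;  relative error ≈ 11.32%.

Directly count primes up to 11370: π(11370) = 1373. The PNT approximation gives 11370/ln(11370) ≈ 11370/9.33873 ≈ 1217.51. Relative error (π(x) − x/ln(x)) / π(x) ≈ 11.32%; the approximation is known to undercount slightly (Li(x) is a better estimate).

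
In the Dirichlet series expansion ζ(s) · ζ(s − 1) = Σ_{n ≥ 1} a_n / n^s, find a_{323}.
σ(323) = 360

In the product (Σ m^0/m^s)(Σ k / k^s) = Σ (Σ_{d | n} d) / n^s, the coefficient of 1/n^s is σ(n) = Σ_{d | n} d. For n = 323, divisors are [1, 17, 19, 323]; summing: σ(323) = 360.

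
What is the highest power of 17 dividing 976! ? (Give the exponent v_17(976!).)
v_17(976!) = 60

Legendre's formula: v_p(n!) = Σ_{k ≥ 1} ⌊n / p^k⌋. For p = 17, n = 976, the terms are:
  ⌊976/17^1⌋ = ⌊976/17⌋ = 57
  ⌊976/17^2⌋ = ⌊976/289⌋ = 3
(the next term ⌊976/17^3⌋ = 0, terminating the sum). Summing: v_17(976!) = 57 + 3 = 60.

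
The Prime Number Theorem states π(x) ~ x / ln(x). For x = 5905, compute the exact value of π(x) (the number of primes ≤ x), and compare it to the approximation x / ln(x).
π(5905) = 777;  x/ln(x) ≈ 680.02;  relative error ≈ 12.48%.

Directly count primes up to 5905: π(5905) = 777. The PNT approximation gives 5905/ln(5905) ≈ 5905/8.68355 ≈ 680.02. Relative error (π(x) − x/ln(x)) / π(x) ≈ 12.48%; the approximation is known to undercount slightly (Li(x) is a better estimate).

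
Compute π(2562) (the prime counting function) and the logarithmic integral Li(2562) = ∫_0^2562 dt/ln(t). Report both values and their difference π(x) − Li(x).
π(2562) = 375;  Li(2562) ≈ 387.52;  π(x) − Li(x) ≈ -12.52.

Direct count of primes ≤ 2562 gives π(2562) = 375. Numerical evaluation of the logarithmic integral gives Li(2562) ≈ 387.52. The difference π(x) − Li(x) ≈ -12.52 is typically negative for small/moderate x (Li(x) overestimates), though Littlewood's theorem shows this sign changes infinitely often.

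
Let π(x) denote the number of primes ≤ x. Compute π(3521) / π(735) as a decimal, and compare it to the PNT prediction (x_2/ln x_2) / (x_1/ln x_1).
π(3521)/π(735) = 491/130 ≈ 3.7769;  PNT prediction ≈ 3.8715.

π(735) = 130 and π(3521) = 491, so π(3521)/π(735) ≈ 3.7769. The PNT-predicted ratio is (3521/ln(3521)) / (735/ln(735)) ≈ 3.8715. The two agree to within a few percent, as expected.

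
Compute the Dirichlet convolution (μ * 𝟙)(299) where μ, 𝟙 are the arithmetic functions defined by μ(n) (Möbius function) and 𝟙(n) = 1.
(μ * 𝟙)(299) = 0

Divisors of 299: [1, 13, 23, 299]. For each d | 299:
  d = 1: μ(1) · 𝟙(299/1) = 1 · 1 = 1
  d = 13: μ(13) · 𝟙(299/13) = -1 · 1 = -1
  d = 23: μ(23) · 𝟙(299/23) = -1 · 1 = -1
  d = 299: μ(299) · 𝟙(299/299) = 1 · 1 = 1
Summing: (μ * 𝟙)(299) = 1 + -1 + -1 + 1 = 0.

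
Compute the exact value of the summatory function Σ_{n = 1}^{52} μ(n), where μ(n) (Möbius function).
Σ_{n ≤ 52} μ(n) = -2

Compute μ(n) for each 1 ≤ n ≤ 52: μ(1) = 1, μ(2) = -1, μ(3) = -1, μ(4) = 0, μ(5) = -1, μ(6) = 1, μ(7) = -1, μ(8) = 0, μ(9) = 0, μ(10) = 1, μ(11) = -1, μ(12) = 0, μ(13) = -1, μ(14) = 1, μ(15) = 1, μ(16) = 0, μ(17) = -1, μ(18) = 0, μ(19) = -1, μ(20) = 0, μ(21) = 1, μ(22) = 1, μ(23) = -1, μ(24) = 0, μ(25) = 0, μ(26) = 1, μ(27) = 0, μ(28) = 0, μ(29) = -1, μ(30) = -1, μ(31) = -1, μ(32) = 0, μ(33) = 1, μ(34) = 1, μ(35) = 1, μ(36) = 0, μ(37) = -1, μ(38) = 1, μ(39) = 1, μ(40) = 0, μ(41) = -1, μ(42) = -1, μ(43) = -1, μ(44) = 0, μ(45) = 0, μ(46) = 1, μ(47) = -1, μ(48) = 0, μ(49) = 0, μ(50) = 0, μ(51) = 1, μ(52) = 0. Summing all 52 values: -2. (Mertens function M(x) = Σ_{n ≤ x} μ(n); on average M(x) should be small (PNT ⟺ M(x) = o(x)).)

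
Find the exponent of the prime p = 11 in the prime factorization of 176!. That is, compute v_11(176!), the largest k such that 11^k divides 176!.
v_11(176!) = 17

Legendre's formula: v_p(n!) = Σ_{k ≥ 1} ⌊n / p^k⌋. For p = 11, n = 176, the terms are:
  ⌊176/11^1⌋ = ⌊176/11⌋ = 16
  ⌊176/11^2⌋ = ⌊176/121⌋ = 1
(the next term ⌊176/11^3⌋ = 0, terminating the sum). Summing: v_11(176!) = 16 + 1 = 17.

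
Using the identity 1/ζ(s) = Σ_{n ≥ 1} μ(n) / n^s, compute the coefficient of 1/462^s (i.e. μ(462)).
μ(462) = 1

Factor n = 462 = 2 · 3 · 7 · 11. μ(n) = 0 if any exponent ≥ 2 (not squarefree); otherwise μ(n) = (−1)^{ω(n)} where ω(n) is the number of distinct prime factors. Applying: μ(462) = 1.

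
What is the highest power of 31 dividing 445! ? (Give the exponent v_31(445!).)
v_31(445!) = 14

Legendre's formula: v_p(n!) = Σ_{k ≥ 1} ⌊n / p^k⌋. For p = 31, n = 445, the terms are:
  ⌊445/31^1⌋ = ⌊445/31⌋ = 14
(the next term ⌊445/31^2⌋ = 0, terminating the sum). Summing: v_31(445!) = 14 = 14.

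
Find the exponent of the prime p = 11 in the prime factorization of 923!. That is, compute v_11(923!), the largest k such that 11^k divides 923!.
v_11(923!) = 90

Legendre's formula: v_p(n!) = Σ_{k ≥ 1} ⌊n / p^k⌋. For p = 11, n = 923, the terms are:
  ⌊923/11^1⌋ = ⌊923/11⌋ = 83
  ⌊923/11^2⌋ = ⌊923/121⌋ = 7
(the next term ⌊923/11^3⌋ = 0, terminating the sum). Summing: v_11(923!) = 83 + 7 = 90.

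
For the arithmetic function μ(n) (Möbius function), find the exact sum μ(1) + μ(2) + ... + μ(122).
Σ_{n ≤ 122} μ(n) = -2

Compute μ(n) for each 1 ≤ n ≤ 122: μ(1) = 1, μ(2) = -1, μ(3) = -1, μ(4) = 0, μ(5) = -1, μ(6) = 1, μ(7) = -1, μ(8) = 0, μ(9) = 0, μ(10) = 1, μ(11) = -1, μ(12) = 0, μ(13) = -1, μ(14) = 1, μ(15) = 1, μ(16) = 0, μ(17) = -1, μ(18) = 0, μ(19) = -1, μ(20) = 0, μ(21) = 1, μ(22) = 1, μ(23) = -1, μ(24) = 0, μ(25) = 0, μ(26) = 1, μ(27) = 0, μ(28) = 0, μ(29) = -1, μ(30) = -1, μ(31) = -1, μ(32) = 0, μ(33) = 1, μ(34) = 1, μ(35) = 1, μ(36) = 0, μ(37) = -1, μ(38) = 1, μ(39) = 1, μ(40) = 0, μ(41) = -1, μ(42) = -1, μ(43) = -1, μ(44) = 0, μ(45) = 0, μ(46) = 1, μ(47) = -1, μ(48) = 0, μ(49) = 0, μ(50) = 0, μ(51) = 1, μ(52) = 0, μ(53) = -1, μ(54) = 0, μ(55) = 1, μ(56) = 0, μ(57) = 1, μ(58) = 1, μ(59) = -1, μ(60) = 0, μ(61) = -1, μ(62) = 1, μ(63) = 0, μ(64) = 0, μ(65) = 1, μ(66) = -1, μ(67) = -1, μ(68) = 0, μ(69) = 1, μ(70) = -1, μ(71) = -1, μ(72) = 0, μ(73) = -1, μ(74) = 1, μ(75) = 0, μ(76) = 0, μ(77) = 1, μ(78) = -1, μ(79) = -1, μ(80) = 0, μ(81) = 0, μ(82) = 1, μ(83) = -1, μ(84) = 0, μ(85) = 1, μ(86) = 1, μ(87) = 1, μ(88) = 0, μ(89) = -1, μ(90) = 0, μ(91) = 1, μ(92) = 0, μ(93) = 1, μ(94) = 1, μ(95) = 1, μ(96) = 0, μ(97) = -1, μ(98) = 0, μ(99) = 0, μ(100) = 0, μ(101) = -1, μ(102) = -1, μ(103) = -1, μ(104) = 0, μ(105) = -1, μ(106) = 1, μ(107) = -1, μ(108) = 0, μ(109) = -1, μ(110) = -1, μ(111) = 1, μ(112) = 0, μ(113) = -1, μ(114) = -1, μ(115) = 1, μ(116) = 0, μ(117) = 0, μ(118) = 1, μ(119) = 1, μ(120) = 0, μ(121) = 0, μ(122) = 1. Summing all 122 values: -2. (Mertens function M(x) = Σ_{n ≤ x} μ(n); on average M(x) should be small (PNT ⟺ M(x) = o(x)).)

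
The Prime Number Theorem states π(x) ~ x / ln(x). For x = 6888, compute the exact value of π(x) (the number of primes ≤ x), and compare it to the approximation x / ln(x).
π(6888) = 886;  x/ln(x) ≈ 779.40;  relative error ≈ 12.03%.

Directly count primes up to 6888: π(6888) = 886. The PNT approximation gives 6888/ln(6888) ≈ 6888/8.83754 ≈ 779.40. Relative error (π(x) − x/ln(x)) / π(x) ≈ 12.03%; the approximation is known to undercount slightly (Li(x) is a better estimate).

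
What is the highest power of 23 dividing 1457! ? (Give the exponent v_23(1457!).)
v_23(1457!) = 65

Legendre's formula: v_p(n!) = Σ_{k ≥ 1} ⌊n / p^k⌋. For p = 23, n = 1457, the terms are:
  ⌊1457/23^1⌋ = ⌊1457/23⌋ = 63
  ⌊1457/23^2⌋ = ⌊1457/529⌋ = 2
(the next term ⌊1457/23^3⌋ = 0, terminating the sum). Summing: v_23(1457!) = 63 + 2 = 65.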